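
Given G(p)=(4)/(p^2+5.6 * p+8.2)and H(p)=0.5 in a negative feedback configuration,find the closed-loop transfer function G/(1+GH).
Closed-loop T = G/(1+GH).
Numerator: G_num * H_den = 4.
Denominator: G_den * H_den + G_num * H_num = (p^2 + 5.6*p + 8.2) + (2) = p^2 + 5.6*p + 10.2.
T(p) = (4)/(p^2 + 5.6*p + 10.2)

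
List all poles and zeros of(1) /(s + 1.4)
Set denominator = 0: s + 1.4 = 0 → Poles: -1.4
Numerator is a nonzero constant (1) → Zeros: none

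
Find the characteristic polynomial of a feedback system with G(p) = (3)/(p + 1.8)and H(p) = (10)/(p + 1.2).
Characteristic poly = G_den * H_den + G_num * H_num = (p^2 + 3*p + 2.16) + (30) = p^2 + 3*p + 32.16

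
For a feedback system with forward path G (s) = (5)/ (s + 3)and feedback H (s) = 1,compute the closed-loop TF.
Closed-loop T = G/(1+GH).
Numerator: G_num * H_den = 5.
Denominator: G_den * H_den + G_num * H_num = (s + 3) + (5) = s + 8.
T(s) = (5)/(s + 8)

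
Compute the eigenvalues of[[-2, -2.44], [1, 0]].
Eigenvalues solve det(λI - A) = 0.
Characteristic polynomial: λ^2 + 2*λ + 2.44 = 0.
Roots: -1 + 1.2j, -1 - 1.2j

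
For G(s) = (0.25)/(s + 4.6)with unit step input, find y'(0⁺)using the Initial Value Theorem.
IVT: y'(0⁺) = lim_{s→∞} s²·Y(s) = lim_{s→∞} s·G(s).
deg(num) = 0, deg(den) = 1, relative degree = 1, so s·G(s) → (leading num)/(leading den) = 0.25/1 = 0.25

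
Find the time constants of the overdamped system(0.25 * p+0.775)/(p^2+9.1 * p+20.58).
Overdamped: real poles at -4.9, -4.2. τ = -1/pole → τ₁ = 0.2041, τ₂ = 0.2381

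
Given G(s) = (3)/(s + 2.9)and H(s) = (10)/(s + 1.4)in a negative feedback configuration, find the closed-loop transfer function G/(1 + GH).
Closed-loop T = G/(1+GH).
Numerator: G_num * H_den = 3*s + 4.2.
Denominator: G_den * H_den + G_num * H_num = (s^2 + 4.3*s + 4.06) + (30) = s^2 + 4.3*s + 34.06.
T(s) = (3*s + 4.2)/(s^2 + 4.3*s + 34.06)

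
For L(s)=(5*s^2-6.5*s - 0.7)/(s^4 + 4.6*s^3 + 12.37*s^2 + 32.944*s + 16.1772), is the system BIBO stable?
Denominator: s^4 + 4.6*s^3 + 12.37*s^2 + 32.944*s + 16.1772 = (s + 3.4)(s + 0.6)(s^2 + 0.6*s + 7.93). Poles: -0.3 + 2.8j, -0.3 - 2.8j, -0.6, -3.4. All Re(p)<0: Yes (stable)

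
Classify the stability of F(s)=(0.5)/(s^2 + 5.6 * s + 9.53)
Denominator: s^2 + 5.6*s + 9.53. Poles: -2.8 + 1.3j, -2.8 - 1.3j. Stable (all poles in LHP)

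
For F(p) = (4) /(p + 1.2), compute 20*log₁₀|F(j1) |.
Substitute p = j*1: F(j1) = 1.96721 - 1.63934j.
|F(j1)| = sqrt(Re² + Im²) = 2.561.
20*log₁₀(2.561) = 8.17 dB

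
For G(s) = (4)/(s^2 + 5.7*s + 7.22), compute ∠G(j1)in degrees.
Substitute s = j*1: G(j1) = 0.349544 - 0.320322j.
∠G(j1) = atan2(Im, Re) = atan2(-0.320322, 0.349544) = -42.50°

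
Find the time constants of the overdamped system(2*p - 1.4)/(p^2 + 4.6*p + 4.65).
Overdamped: real poles at -1.5, -3.1. τ = -1/pole → τ₁ = 0.6667, τ₂ = 0.3226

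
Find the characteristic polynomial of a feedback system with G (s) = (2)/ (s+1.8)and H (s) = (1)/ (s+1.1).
Characteristic poly = G_den * H_den + G_num * H_num = (s^2 + 2.9*s + 1.98) + (2) = s^2 + 2.9*s + 3.98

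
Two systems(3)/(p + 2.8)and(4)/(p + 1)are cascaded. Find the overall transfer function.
Series: H = H₁ · H₂ = (n₁·n₂)/(d₁·d₂).
Num: n₁·n₂ = 12. Den: d₁·d₂ = p^2 + 3.8*p + 2.8.
H(p) = (12)/(p^2 + 3.8*p + 2.8)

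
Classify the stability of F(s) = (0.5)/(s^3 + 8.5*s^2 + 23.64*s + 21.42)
Denominator: s^3 + 8.5*s^2 + 23.64*s + 21.42 = (s + 2.1)(s + 3)(s + 3.4). Poles: -2.1, -3, -3.4. Stable (all poles in LHP)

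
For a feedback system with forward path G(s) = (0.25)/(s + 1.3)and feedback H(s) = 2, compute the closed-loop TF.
Closed-loop T = G/(1+GH).
Numerator: G_num * H_den = 0.25.
Denominator: G_den * H_den + G_num * H_num = (s + 1.3) + (0.5) = s + 1.8.
T(s) = (0.25)/(s + 1.8)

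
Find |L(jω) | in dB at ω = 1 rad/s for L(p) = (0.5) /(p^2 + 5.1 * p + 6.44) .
Substitute p = j*1: L(j1) = 0.0489177 - 0.0458603j.
|L(j1)| = sqrt(Re² + Im²) = 0.06705.
20*log₁₀(0.06705) = -23.47 dB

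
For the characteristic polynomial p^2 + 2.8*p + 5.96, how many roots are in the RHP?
Poles: -1.4 + 2j, -1.4 - 2j. RHP poles (Re>0): 0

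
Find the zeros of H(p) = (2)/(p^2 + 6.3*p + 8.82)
Numerator is a nonzero constant (2) → Zeros: none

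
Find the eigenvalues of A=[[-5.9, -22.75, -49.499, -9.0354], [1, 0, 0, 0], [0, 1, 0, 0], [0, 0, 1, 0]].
Eigenvalues solve det(λI - A) = 0.
Characteristic polynomial: λ^4 + 5.9*λ^3 + 22.75*λ^2 + 49.499*λ + 9.0354 = 0.
Factor: (λ + 3.3)(λ + 0.2)(λ^2 + 2.4*λ + 13.69) = 0.
Roots: -0.2, -1.2 + 3.5j, -1.2 - 3.5j, -3.3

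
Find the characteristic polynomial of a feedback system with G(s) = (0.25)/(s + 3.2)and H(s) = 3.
Characteristic poly = G_den * H_den + G_num * H_num = (s + 3.2) + (0.75) = s + 3.95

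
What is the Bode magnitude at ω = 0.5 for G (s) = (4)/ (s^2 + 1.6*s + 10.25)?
Substitute s = j*0.5: G(j0.5) = 0.397456 - 0.0317965j.
|G(j0.5)| = sqrt(Re² + Im²) = 0.3987.
20*log₁₀(0.3987) = -7.99 dB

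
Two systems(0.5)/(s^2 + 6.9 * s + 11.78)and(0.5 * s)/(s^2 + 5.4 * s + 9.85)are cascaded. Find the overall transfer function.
Series: H = H₁ · H₂ = (n₁·n₂)/(d₁·d₂).
Num: n₁·n₂ = 0.25*s. Den: d₁·d₂ = s^4 + 12.3*s^3 + 58.89*s^2 + 131.577*s + 116.033.
H(s) = (0.25*s)/(s^4 + 12.3*s^3 + 58.89*s^2 + 131.577*s + 116.033)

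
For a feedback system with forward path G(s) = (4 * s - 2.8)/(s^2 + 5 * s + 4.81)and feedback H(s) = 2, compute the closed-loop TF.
Closed-loop T = G/(1+GH).
Numerator: G_num * H_den = 4*s - 2.8.
Denominator: G_den * H_den + G_num * H_num = (s^2 + 5*s + 4.81) + (8*s - 5.6) = s^2 + 13*s - 0.79.
T(s) = (4*s - 2.8)/(s^2 + 13*s - 0.79)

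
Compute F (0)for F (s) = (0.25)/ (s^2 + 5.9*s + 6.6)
DC gain = F(0) = num(0)/den(0) = 0.25/6.6 = 0.03788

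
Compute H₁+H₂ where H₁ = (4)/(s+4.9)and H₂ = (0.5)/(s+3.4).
Parallel: H = H₁ + H₂ = (n₁·d₂ + n₂·d₁)/(d₁·d₂).
n₁·d₂ = 4*s + 13.6. n₂·d₁ = 0.5*s + 2.45. Sum = 4.5*s + 16.05. d₁·d₂ = s^2 + 8.3*s + 16.66.
H(s) = (4.5*s + 16.05)/(s^2 + 8.3*s + 16.66)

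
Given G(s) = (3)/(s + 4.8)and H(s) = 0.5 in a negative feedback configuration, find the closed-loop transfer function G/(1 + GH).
Closed-loop T = G/(1+GH).
Numerator: G_num * H_den = 3.
Denominator: G_den * H_den + G_num * H_num = (s + 4.8) + (1.5) = s + 6.3.
T(s) = (3)/(s + 6.3)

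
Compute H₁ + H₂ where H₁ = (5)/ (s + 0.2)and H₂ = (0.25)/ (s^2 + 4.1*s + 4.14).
Parallel: H = H₁ + H₂ = (n₁·d₂ + n₂·d₁)/(d₁·d₂).
n₁·d₂ = 5*s^2 + 20.5*s + 20.7. n₂·d₁ = 0.25*s + 0.05. Sum = 5*s^2 + 20.75*s + 20.75. d₁·d₂ = s^3 + 4.3*s^2 + 4.96*s + 0.828.
H(s) = (5*s^2 + 20.75*s + 20.75)/(s^3 + 4.3*s^2 + 4.96*s + 0.828)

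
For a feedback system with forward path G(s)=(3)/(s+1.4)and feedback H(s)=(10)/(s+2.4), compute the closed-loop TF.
Closed-loop T = G/(1+GH).
Numerator: G_num * H_den = 3*s + 7.2.
Denominator: G_den * H_den + G_num * H_num = (s^2 + 3.8*s + 3.36) + (30) = s^2 + 3.8*s + 33.36.
T(s) = (3*s + 7.2)/(s^2 + 3.8*s + 33.36)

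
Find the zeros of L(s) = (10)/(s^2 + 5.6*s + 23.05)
Numerator is a nonzero constant (10) → Zeros: none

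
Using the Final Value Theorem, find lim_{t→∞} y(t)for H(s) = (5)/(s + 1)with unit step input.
FVT: lim_{t→∞} y(t) = lim_{s→0} s*Y(s) where Y(s) = H(s)/s.
= lim_{s→0} H(s) = H(0) = num(0)/den(0) = 5/1 = 5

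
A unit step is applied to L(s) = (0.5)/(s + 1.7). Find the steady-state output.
FVT: lim_{t→∞} y(t) = lim_{s→0} s*Y(s) where Y(s) = L(s)/s.
= lim_{s→0} L(s) = L(0) = num(0)/den(0) = 0.5/1.7 = 0.2941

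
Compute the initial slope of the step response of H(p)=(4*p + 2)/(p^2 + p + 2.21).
IVT: y'(0⁺) = lim_{p→∞} p²·Y(p) = lim_{p→∞} p·H(p).
deg(num) = 1, deg(den) = 2, relative degree = 1, so p·H(p) → (leading num)/(leading den) = 4/1 = 4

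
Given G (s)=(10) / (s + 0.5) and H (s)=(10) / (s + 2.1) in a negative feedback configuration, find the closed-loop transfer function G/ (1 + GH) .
Closed-loop T = G/(1+GH).
Numerator: G_num * H_den = 10*s + 21.
Denominator: G_den * H_den + G_num * H_num = (s^2 + 2.6*s + 1.05) + (100) = s^2 + 2.6*s + 101.05.
T(s) = (10*s + 21)/(s^2 + 2.6*s + 101.05)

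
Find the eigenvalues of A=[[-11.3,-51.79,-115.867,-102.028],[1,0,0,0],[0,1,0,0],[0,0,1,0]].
Eigenvalues solve det(λI - A) = 0.
Characteristic polynomial: λ^4 + 11.3*λ^3 + 51.79*λ^2 + 115.867*λ + 102.028 = 0.
Factor: (λ + 4)(λ + 2.3)(λ^2 + 5*λ + 11.09) = 0.
Roots: -2.3, -2.5 + 2.2j, -2.5 - 2.2j, -4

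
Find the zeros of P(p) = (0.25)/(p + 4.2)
Numerator is a nonzero constant (0.25) → Zeros: none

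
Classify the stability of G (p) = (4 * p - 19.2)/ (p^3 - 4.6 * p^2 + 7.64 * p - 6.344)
Denominator: p^3 - 4.6*p^2 + 7.64*p - 6.344 = (p - 2.6)(p^2 - 2*p + 2.44). Poles: 1 + 1.2j, 1 - 1.2j, 2.6. Unstable (3 pole(s) in RHP)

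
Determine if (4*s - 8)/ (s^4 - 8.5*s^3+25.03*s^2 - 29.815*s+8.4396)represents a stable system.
Denominator: s^4 - 8.5*s^3 + 25.03*s^2 - 29.815*s + 8.4396 = (s - 0.4)(s - 3.9)(s^2 - 4.2*s + 5.41). Poles: 0.4, 2.1 + 1j, 2.1 - 1j, 3.9. All Re(p)<0: No (unstable)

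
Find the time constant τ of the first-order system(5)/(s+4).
First-order system: τ = -1/pole. Pole = -4. τ = -1/(-4) = 0.25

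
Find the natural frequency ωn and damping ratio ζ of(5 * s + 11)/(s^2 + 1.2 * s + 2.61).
Underdamped: complex pole -0.6 + 1.5j. ωn = |pole| = 1.616, ζ = -Re(pole)/ωn = 0.3714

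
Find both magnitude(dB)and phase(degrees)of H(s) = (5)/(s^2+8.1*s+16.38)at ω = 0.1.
Substitute s = j*0.1: H(j0.1) = 0.304691 - 0.0150763j.
|H| = 20*log₁₀(sqrt(Re²+Im²)) = -10.31 dB.
∠H = atan2(Im, Re) = -2.83°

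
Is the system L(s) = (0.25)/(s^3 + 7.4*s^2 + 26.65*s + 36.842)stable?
Denominator: s^3 + 7.4*s^2 + 26.65*s + 36.842 = (s + 2.6)(s^2 + 4.8*s + 14.17). Poles: -2.4 + 2.9j, -2.4 - 2.9j, -2.6. All Re(p)<0: Yes (stable)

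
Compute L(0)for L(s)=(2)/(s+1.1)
DC gain = L(0) = num(0)/den(0) = 2/1.1 = 1.818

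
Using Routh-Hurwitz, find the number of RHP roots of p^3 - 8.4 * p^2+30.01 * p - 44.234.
Routh array:
p^3: [1, 30.01]; p^2: [-8.4, -44.234]; p^1: [24.744]; p^0: [-44.234]
First column: [1, -8.4, 24.744, -44.234]. Sign changes = RHP roots = 3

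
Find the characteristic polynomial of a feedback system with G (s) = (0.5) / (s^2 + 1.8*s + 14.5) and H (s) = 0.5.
Characteristic poly = G_den * H_den + G_num * H_num = (s^2 + 1.8*s + 14.5) + (0.25) = s^2 + 1.8*s + 14.75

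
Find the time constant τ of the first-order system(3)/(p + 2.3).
First-order system: τ = -1/pole. Pole = -2.3. τ = -1/(-2.3) = 0.4348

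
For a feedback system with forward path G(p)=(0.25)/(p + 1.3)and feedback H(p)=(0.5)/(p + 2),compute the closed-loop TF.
Closed-loop T = G/(1+GH).
Numerator: G_num * H_den = 0.25*p + 0.5.
Denominator: G_den * H_den + G_num * H_num = (p^2 + 3.3*p + 2.6) + (0.125) = p^2 + 3.3*p + 2.725.
T(p) = (0.25*p + 0.5)/(p^2 + 3.3*p + 2.725)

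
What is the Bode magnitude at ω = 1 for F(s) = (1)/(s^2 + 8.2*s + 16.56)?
Substitute s = j*1: F(j1) = 0.0502984 - 0.0265069j.
|F(j1)| = sqrt(Re² + Im²) = 0.05686.
20*log₁₀(0.05686) = -24.90 dB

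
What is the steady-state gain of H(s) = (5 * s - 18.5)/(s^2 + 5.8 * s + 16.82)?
DC gain = H(0) = num(0)/den(0) = -18.5/16.82 = -1.1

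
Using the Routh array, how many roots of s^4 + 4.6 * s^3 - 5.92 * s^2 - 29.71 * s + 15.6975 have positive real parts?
Routh array:
s^4: [1, -5.92, 15.6975]; s^3: [4.6, -29.71]; s^2: [0.538696, 15.6975]; s^1: [-163.753]; s^0: [15.6975]
First column: [1, 4.6, 0.538696, -163.753, 15.6975]. Sign changes = RHP roots = 2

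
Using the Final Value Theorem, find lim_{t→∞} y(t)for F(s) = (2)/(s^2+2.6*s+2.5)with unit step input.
FVT: lim_{t→∞} y(t) = lim_{s→0} s*Y(s) where Y(s) = F(s)/s.
= lim_{s→0} F(s) = F(0) = num(0)/den(0) = 2/2.5 = 0.8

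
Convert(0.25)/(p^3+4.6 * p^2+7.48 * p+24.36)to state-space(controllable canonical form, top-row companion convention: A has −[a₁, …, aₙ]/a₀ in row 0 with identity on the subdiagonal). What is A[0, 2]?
Reachable canonical form for den = p^3 + 4.6*p^2 + 7.48*p + 24.36: top row of A = -[a₁,a₂,...,aₙ]/a₀, ones on the subdiagonal, zeros elsewhere.
A = [[-4.6, -7.48, -24.36], [1, 0, 0], [0, 1, 0]].
A[0,2] = -24.36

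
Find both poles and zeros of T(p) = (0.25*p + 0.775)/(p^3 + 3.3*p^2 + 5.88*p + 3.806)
Set denominator = 0: p^3 + 3.3*p^2 + 5.88*p + 3.806 = (p + 1.1)(p^2 + 2.2*p + 3.46) = 0 → Poles: -1.1, -1.1 + 1.5j, -1.1 - 1.5j
Set numerator = 0: 0.25*p + 0.775 = 0 → Zeros: -3.1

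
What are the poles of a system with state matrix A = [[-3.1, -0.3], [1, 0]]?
Eigenvalues solve det(λI - A) = 0.
Characteristic polynomial: λ^2 + 3.1*λ + 0.3 = 0.
Factor: (λ + 0.1)(λ + 3) = 0.
Roots: -0.1, -3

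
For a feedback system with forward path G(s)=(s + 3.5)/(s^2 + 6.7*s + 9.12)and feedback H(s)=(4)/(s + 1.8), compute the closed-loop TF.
Closed-loop T = G/(1+GH).
Numerator: G_num * H_den = s^2 + 5.3*s + 6.3.
Denominator: G_den * H_den + G_num * H_num = (s^3 + 8.5*s^2 + 21.18*s + 16.416) + (4*s + 14) = s^3 + 8.5*s^2 + 25.18*s + 30.416.
T(s) = (s^2 + 5.3*s + 6.3)/(s^3 + 8.5*s^2 + 25.18*s + 30.416)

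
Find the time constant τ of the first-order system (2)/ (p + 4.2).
First-order system: τ = -1/pole. Pole = -4.2. τ = -1/(-4.2) = 0.2381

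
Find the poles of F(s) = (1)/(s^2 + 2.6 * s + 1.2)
Set denominator = 0: s^2 + 2.6*s + 1.2 = (s + 2)(s + 0.6) = 0 → Poles: -0.6, -2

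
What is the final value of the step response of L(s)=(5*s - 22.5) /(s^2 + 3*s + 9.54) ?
FVT: lim_{t→∞} y(t) = lim_{s→0} s*Y(s) where Y(s) = L(s)/s.
= lim_{s→0} L(s) = L(0) = num(0)/den(0) = -22.5/9.54 = -2.358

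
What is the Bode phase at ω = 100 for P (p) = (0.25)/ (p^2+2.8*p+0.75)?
Substitute p = j*100: P(j100) = -2.49823e-05 - 6.99556e-07j.
∠P(j100) = atan2(Im, Re) = atan2(-6.99556e-07, -2.49823e-05) = -178.40°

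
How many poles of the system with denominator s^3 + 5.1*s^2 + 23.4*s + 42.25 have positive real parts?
s^3 + 5.1*s^2 + 23.4*s + 42.25 = (s + 2.5)(s^2 + 2.6*s + 16.9). Poles: -1.3 + 3.9j, -1.3 - 3.9j, -2.5. RHP poles (Re>0): 0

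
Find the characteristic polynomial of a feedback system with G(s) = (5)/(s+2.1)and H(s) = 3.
Characteristic poly = G_den * H_den + G_num * H_num = (s + 2.1) + (15) = s + 17.1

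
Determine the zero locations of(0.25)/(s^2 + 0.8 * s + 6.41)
Numerator is a nonzero constant (0.25) → Zeros: none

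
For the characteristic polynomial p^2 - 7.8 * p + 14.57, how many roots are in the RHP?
p^2 - 7.8*p + 14.57 = (p - 3.1)(p - 4.7). Poles: 3.1, 4.7. RHP poles (Re>0): 2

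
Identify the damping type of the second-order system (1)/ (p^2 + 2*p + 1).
Standard form: ωn²/(p²+2ζωn·p+ωn²) gives ωn=1, ζ=1.
Critically damped (ζ = 1)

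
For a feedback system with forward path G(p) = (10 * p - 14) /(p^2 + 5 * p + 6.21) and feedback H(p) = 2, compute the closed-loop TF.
Closed-loop T = G/(1+GH).
Numerator: G_num * H_den = 10*p - 14.
Denominator: G_den * H_den + G_num * H_num = (p^2 + 5*p + 6.21) + (20*p - 28) = p^2 + 25*p - 21.79.
T(p) = (10*p - 14)/(p^2 + 25*p - 21.79)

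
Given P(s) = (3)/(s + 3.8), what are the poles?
Set denominator = 0: s + 3.8 = 0 → Poles: -3.8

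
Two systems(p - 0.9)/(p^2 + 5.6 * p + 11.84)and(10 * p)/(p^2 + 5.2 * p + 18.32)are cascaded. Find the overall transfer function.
Series: H = H₁ · H₂ = (n₁·n₂)/(d₁·d₂).
Num: n₁·n₂ = 10*p^2 - 9*p. Den: d₁·d₂ = p^4 + 10.8*p^3 + 59.28*p^2 + 164.16*p + 216.9088.
H(p) = (10*p^2 - 9*p)/(p^4 + 10.8*p^3 + 59.28*p^2 + 164.16*p + 216.9088)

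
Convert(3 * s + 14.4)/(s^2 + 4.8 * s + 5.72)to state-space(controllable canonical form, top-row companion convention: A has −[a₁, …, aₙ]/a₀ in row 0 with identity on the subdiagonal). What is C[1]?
Reachable canonical form: C = numerator coefficients (right-aligned, zero-padded to length n).
num = 3*s + 14.4, C = [[3, 14.4]].
C[1] = 14.4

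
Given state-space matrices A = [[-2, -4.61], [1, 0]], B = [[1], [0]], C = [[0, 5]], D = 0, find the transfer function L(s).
L(s) = C(sI - A)⁻¹B + D.
Characteristic polynomial det(sI - A) = s^2 + 2*s + 4.61.
Numerator from C·adj(sI-A)·B + D·det(sI-A) = 5.
L(s) = (5)/(s^2 + 2*s + 4.61)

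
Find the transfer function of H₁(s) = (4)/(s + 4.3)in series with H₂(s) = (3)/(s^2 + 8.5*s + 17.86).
Series: H = H₁ · H₂ = (n₁·n₂)/(d₁·d₂).
Num: n₁·n₂ = 12. Den: d₁·d₂ = s^3 + 12.8*s^2 + 54.41*s + 76.798.
H(s) = (12)/(s^3 + 12.8*s^2 + 54.41*s + 76.798)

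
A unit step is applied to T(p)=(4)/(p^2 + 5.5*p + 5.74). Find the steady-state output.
FVT: lim_{t→∞} y(t) = lim_{p→0} p*Y(p) where Y(p) = T(p)/p.
= lim_{p→0} T(p) = T(0) = num(0)/den(0) = 4/5.74 = 0.6969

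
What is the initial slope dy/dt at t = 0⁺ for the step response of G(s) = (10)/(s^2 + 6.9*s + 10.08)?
IVT: y'(0⁺) = lim_{s→∞} s²·Y(s) = lim_{s→∞} s·G(s).
deg(num) = 0, deg(den) = 2, relative degree = 2 ≥ 2, so s·G(s) → 0. Initial slope = 0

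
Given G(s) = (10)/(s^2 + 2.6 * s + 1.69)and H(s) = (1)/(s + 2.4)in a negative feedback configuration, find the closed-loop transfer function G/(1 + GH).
Closed-loop T = G/(1+GH).
Numerator: G_num * H_den = 10*s + 24.
Denominator: G_den * H_den + G_num * H_num = (s^3 + 5*s^2 + 7.93*s + 4.056) + (10) = s^3 + 5*s^2 + 7.93*s + 14.056.
T(s) = (10*s + 24)/(s^3 + 5*s^2 + 7.93*s + 14.056)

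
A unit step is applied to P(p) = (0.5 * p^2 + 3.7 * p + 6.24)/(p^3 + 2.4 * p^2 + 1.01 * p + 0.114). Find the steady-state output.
FVT: lim_{t→∞} y(t) = lim_{p→0} p*Y(p) where Y(p) = P(p)/p.
= lim_{p→0} P(p) = P(0) = num(0)/den(0) = 6.24/0.114 = 54.74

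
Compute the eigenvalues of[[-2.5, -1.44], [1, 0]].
Eigenvalues solve det(λI - A) = 0.
Characteristic polynomial: λ^2 + 2.5*λ + 1.44 = 0.
Factor: (λ + 0.9)(λ + 1.6) = 0.
Roots: -0.9, -1.6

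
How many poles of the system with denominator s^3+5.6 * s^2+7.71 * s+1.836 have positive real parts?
s^3 + 5.6*s^2 + 7.71*s + 1.836 = (s + 1.7)(s + 0.3)(s + 3.6). Poles: -0.3, -1.7, -3.6. RHP poles (Re>0): 0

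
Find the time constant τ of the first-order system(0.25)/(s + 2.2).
First-order system: τ = -1/pole. Pole = -2.2. τ = -1/(-2.2) = 0.4545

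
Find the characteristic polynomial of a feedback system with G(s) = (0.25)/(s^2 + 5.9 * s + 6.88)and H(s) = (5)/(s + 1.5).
Characteristic poly = G_den * H_den + G_num * H_num = (s^3 + 7.4*s^2 + 15.73*s + 10.32) + (1.25) = s^3 + 7.4*s^2 + 15.73*s + 11.57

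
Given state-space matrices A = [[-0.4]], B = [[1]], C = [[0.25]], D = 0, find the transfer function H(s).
H(s) = C(sI - A)⁻¹B + D.
Characteristic polynomial det(sI - A) = s + 0.4.
Numerator from C·adj(sI-A)·B + D·det(sI-A) = 0.25.
H(s) = (0.25)/(s + 0.4)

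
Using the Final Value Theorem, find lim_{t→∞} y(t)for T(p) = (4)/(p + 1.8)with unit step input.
FVT: lim_{t→∞} y(t) = lim_{p→0} p*Y(p) where Y(p) = T(p)/p.
= lim_{p→0} T(p) = T(0) = num(0)/den(0) = 4/1.8 = 2.222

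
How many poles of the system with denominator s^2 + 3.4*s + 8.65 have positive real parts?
Poles: -1.7 + 2.4j, -1.7 - 2.4j. RHP poles (Re>0): 0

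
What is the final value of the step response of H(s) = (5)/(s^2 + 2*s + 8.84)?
FVT: lim_{t→∞} y(t) = lim_{s→0} s*Y(s) where Y(s) = H(s)/s.
= lim_{s→0} H(s) = H(0) = num(0)/den(0) = 5/8.84 = 0.5656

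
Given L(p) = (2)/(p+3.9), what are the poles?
Set denominator = 0: p + 3.9 = 0 → Poles: -3.9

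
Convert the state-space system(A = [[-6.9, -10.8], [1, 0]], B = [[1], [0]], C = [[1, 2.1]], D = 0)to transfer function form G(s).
G(s) = C(sI - A)⁻¹B + D.
Characteristic polynomial det(sI - A) = s^2 + 6.9*s + 10.8.
Numerator from C·adj(sI-A)·B + D·det(sI-A) = s + 2.1.
G(s) = (s + 2.1)/(s^2 + 6.9*s + 10.8)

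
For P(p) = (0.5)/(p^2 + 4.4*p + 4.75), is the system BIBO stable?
Denominator: p^2 + 4.4*p + 4.75 = (p + 2.5)(p + 1.9). Poles: -1.9, -2.5. All Re(p)<0: Yes (stable)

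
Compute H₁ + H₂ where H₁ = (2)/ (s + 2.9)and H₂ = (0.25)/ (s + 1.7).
Parallel: H = H₁ + H₂ = (n₁·d₂ + n₂·d₁)/(d₁·d₂).
n₁·d₂ = 2*s + 3.4. n₂·d₁ = 0.25*s + 0.725. Sum = 2.25*s + 4.125. d₁·d₂ = s^2 + 4.6*s + 4.93.
H(s) = (2.25*s + 4.125)/(s^2 + 4.6*s + 4.93)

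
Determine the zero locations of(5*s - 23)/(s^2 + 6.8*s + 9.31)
Set numerator = 0: 5*s - 23 = 0 → Zeros: 4.6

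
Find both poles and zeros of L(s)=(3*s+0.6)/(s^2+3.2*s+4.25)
Set denominator = 0: s^2 + 3.2*s + 4.25 = 0 → Poles: -1.6 + 1.3j, -1.6 - 1.3j
Set numerator = 0: 3*s + 0.6 = 0 → Zeros: -0.2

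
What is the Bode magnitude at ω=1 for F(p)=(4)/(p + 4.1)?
Substitute p = j*1: F(j1) = 0.920831 - 0.224593j.
|F(j1)| = sqrt(Re² + Im²) = 0.9478.
20*log₁₀(0.9478) = -0.47 dB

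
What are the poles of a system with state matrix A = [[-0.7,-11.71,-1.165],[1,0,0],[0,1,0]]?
Eigenvalues solve det(λI - A) = 0.
Characteristic polynomial: λ^3 + 0.7*λ^2 + 11.71*λ + 1.165 = 0.
Factor: (λ + 0.1)(λ^2 + 0.6*λ + 11.65) = 0.
Roots: -0.1, -0.3 + 3.4j, -0.3 - 3.4j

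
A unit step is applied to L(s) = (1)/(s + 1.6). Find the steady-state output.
FVT: lim_{t→∞} y(t) = lim_{s→0} s*Y(s) where Y(s) = L(s)/s.
= lim_{s→0} L(s) = L(0) = num(0)/den(0) = 1/1.6 = 0.625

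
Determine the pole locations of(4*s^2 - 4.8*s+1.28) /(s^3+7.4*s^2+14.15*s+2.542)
Set denominator = 0: s^3 + 7.4*s^2 + 14.15*s + 2.542 = (s + 4.1)(s + 0.2)(s + 3.1) = 0 → Poles: -0.2, -3.1, -4.1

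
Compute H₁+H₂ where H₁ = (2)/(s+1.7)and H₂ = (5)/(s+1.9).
Parallel: H = H₁ + H₂ = (n₁·d₂ + n₂·d₁)/(d₁·d₂).
n₁·d₂ = 2*s + 3.8. n₂·d₁ = 5*s + 8.5. Sum = 7*s + 12.3. d₁·d₂ = s^2 + 3.6*s + 3.23.
H(s) = (7*s + 12.3)/(s^2 + 3.6*s + 3.23)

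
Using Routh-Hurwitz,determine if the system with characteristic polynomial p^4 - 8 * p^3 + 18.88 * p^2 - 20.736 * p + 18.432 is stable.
Routh array:
p^4: [1, 18.88, 18.432]; p^3: [-8, -20.736]; p^2: [16.288, 18.432]; p^1: [-11.683]; p^0: [18.432]
First column: [1, -8, 16.288, -11.683, 18.432]. Sign changes = 4.
No, unstable (4 RHP root(s))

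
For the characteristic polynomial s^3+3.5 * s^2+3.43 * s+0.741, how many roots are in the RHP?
s^3 + 3.5*s^2 + 3.43*s + 0.741 = (s + 1.3)(s + 1.9)(s + 0.3). Poles: -0.3, -1.3, -1.9. RHP poles (Re>0): 0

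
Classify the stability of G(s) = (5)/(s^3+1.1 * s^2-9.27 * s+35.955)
Denominator: s^3 + 1.1*s^2 - 9.27*s + 35.955 = (s + 4.7)(s^2 - 3.6*s + 7.65). Poles: -4.7, 1.8 + 2.1j, 1.8 - 2.1j. Unstable (2 pole(s) in RHP)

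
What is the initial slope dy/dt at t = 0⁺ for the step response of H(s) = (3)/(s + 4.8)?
IVT: y'(0⁺) = lim_{s→∞} s²·Y(s) = lim_{s→∞} s·H(s).
deg(num) = 0, deg(den) = 1, relative degree = 1, so s·H(s) → (leading num)/(leading den) = 3/1 = 3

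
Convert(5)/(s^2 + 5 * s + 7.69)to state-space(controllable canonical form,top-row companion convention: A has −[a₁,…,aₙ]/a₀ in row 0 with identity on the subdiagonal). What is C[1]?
Reachable canonical form: C = numerator coefficients (right-aligned, zero-padded to length n).
num = 5, C = [[0, 5]].
C[1] = 5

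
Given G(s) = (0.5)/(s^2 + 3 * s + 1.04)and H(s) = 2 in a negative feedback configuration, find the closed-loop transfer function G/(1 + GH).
Closed-loop T = G/(1+GH).
Numerator: G_num * H_den = 0.5.
Denominator: G_den * H_den + G_num * H_num = (s^2 + 3*s + 1.04) + (1) = s^2 + 3*s + 2.04.
T(s) = (0.5)/(s^2 + 3*s + 2.04)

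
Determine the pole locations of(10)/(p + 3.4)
Set denominator = 0: p + 3.4 = 0 → Poles: -3.4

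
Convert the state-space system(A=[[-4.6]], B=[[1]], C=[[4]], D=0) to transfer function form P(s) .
P(s) = C(sI - A)⁻¹B + D.
Characteristic polynomial det(sI - A) = s + 4.6.
Numerator from C·adj(sI-A)·B + D·det(sI-A) = 4.
P(s) = (4)/(s + 4.6)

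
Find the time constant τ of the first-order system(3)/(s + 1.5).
First-order system: τ = -1/pole. Pole = -1.5. τ = -1/(-1.5) = 0.6667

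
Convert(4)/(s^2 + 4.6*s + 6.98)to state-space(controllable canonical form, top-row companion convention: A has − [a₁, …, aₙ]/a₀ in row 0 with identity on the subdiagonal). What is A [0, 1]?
Reachable canonical form for den = s^2 + 4.6*s + 6.98: top row of A = -[a₁,a₂,...,aₙ]/a₀, ones on the subdiagonal, zeros elsewhere.
A = [[-4.6, -6.98], [1, 0]].
A[0,1] = -6.98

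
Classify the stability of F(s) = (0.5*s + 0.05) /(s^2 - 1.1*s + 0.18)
Denominator: s^2 - 1.1*s + 0.18 = (s - 0.9)(s - 0.2). Poles: 0.2, 0.9. Unstable (2 pole(s) in RHP)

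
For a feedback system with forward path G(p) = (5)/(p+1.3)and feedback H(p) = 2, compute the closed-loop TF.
Closed-loop T = G/(1+GH).
Numerator: G_num * H_den = 5.
Denominator: G_den * H_den + G_num * H_num = (p + 1.3) + (10) = p + 11.3.
T(p) = (5)/(p + 11.3)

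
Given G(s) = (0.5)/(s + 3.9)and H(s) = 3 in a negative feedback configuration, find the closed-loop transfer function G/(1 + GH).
Closed-loop T = G/(1+GH).
Numerator: G_num * H_den = 0.5.
Denominator: G_den * H_den + G_num * H_num = (s + 3.9) + (1.5) = s + 5.4.
T(s) = (0.5)/(s + 5.4)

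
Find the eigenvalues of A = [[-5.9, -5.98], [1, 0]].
Eigenvalues solve det(λI - A) = 0.
Characteristic polynomial: λ^2 + 5.9*λ + 5.98 = 0.
Factor: (λ + 1.3)(λ + 4.6) = 0.
Roots: -1.3, -4.6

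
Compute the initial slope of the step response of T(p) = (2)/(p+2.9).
IVT: y'(0⁺) = lim_{p→∞} p²·Y(p) = lim_{p→∞} p·T(p).
deg(num) = 0, deg(den) = 1, relative degree = 1, so p·T(p) → (leading num)/(leading den) = 2/1 = 2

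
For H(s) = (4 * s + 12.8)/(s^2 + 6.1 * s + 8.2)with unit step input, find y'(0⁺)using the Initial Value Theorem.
IVT: y'(0⁺) = lim_{s→∞} s²·Y(s) = lim_{s→∞} s·H(s).
deg(num) = 1, deg(den) = 2, relative degree = 1, so s·H(s) → (leading num)/(leading den) = 4/1 = 4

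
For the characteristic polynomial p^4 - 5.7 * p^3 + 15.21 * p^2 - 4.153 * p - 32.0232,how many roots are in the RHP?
p^4 - 5.7*p^3 + 15.21*p^2 - 4.153*p - 32.0232 = (p + 1.1)(p - 2.4)(p^2 - 4.4*p + 12.13). Poles: -1.1, 2.2 + 2.7j, 2.2 - 2.7j, 2.4. RHP poles (Re>0): 3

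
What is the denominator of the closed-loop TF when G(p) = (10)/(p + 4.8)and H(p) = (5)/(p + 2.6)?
Characteristic poly = G_den * H_den + G_num * H_num = (p^2 + 7.4*p + 12.48) + (50) = p^2 + 7.4*p + 62.48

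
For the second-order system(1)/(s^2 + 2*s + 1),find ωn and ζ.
Standard form: ωn²/(s²+2ζωn·s+ωn²).
const=1=ωn² → ωn=1, s coeff=2=2ζωn → ζ=1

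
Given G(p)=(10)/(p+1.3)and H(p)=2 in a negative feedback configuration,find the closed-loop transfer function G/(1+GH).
Closed-loop T = G/(1+GH).
Numerator: G_num * H_den = 10.
Denominator: G_den * H_den + G_num * H_num = (p + 1.3) + (20) = p + 21.3.
T(p) = (10)/(p + 21.3)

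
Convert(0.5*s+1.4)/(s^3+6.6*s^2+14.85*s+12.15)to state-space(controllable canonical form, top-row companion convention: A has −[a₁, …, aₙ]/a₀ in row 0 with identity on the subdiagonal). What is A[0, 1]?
Reachable canonical form for den = s^3 + 6.6*s^2 + 14.85*s + 12.15: top row of A = -[a₁,a₂,...,aₙ]/a₀, ones on the subdiagonal, zeros elsewhere.
A = [[-6.6, -14.85, -12.15], [1, 0, 0], [0, 1, 0]].
A[0,1] = -14.85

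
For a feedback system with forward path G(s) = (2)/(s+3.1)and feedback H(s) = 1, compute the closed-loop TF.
Closed-loop T = G/(1+GH).
Numerator: G_num * H_den = 2.
Denominator: G_den * H_den + G_num * H_num = (s + 3.1) + (2) = s + 5.1.
T(s) = (2)/(s + 5.1)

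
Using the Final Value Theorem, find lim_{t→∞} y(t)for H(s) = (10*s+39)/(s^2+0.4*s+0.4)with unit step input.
FVT: lim_{t→∞} y(t) = lim_{s→0} s*Y(s) where Y(s) = H(s)/s.
= lim_{s→0} H(s) = H(0) = num(0)/den(0) = 39/0.4 = 97.5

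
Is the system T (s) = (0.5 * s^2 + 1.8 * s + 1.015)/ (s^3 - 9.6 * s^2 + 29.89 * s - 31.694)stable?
Denominator: s^3 - 9.6*s^2 + 29.89*s - 31.694 = (s - 4.6)(s^2 - 5*s + 6.89). Poles: 2.5 + 0.8j, 2.5 - 0.8j, 4.6. All Re(p)<0: No (unstable)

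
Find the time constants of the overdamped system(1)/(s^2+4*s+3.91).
Overdamped: real poles at -2.3, -1.7. τ = -1/pole → τ₁ = 0.4348, τ₂ = 0.5882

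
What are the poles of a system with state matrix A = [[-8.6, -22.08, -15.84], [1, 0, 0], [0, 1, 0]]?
Eigenvalues solve det(λI - A) = 0.
Characteristic polynomial: λ^3 + 8.6*λ^2 + 22.08*λ + 15.84 = 0.
Factor: (λ + 3)(λ + 4.4)(λ + 1.2) = 0.
Roots: -1.2, -3, -4.4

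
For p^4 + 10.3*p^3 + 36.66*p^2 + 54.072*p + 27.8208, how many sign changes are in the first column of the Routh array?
Routh array:
p^4: [1, 36.66, 27.8208]; p^3: [10.3, 54.072]; p^2: [31.4103, 27.8208]; p^1: [44.9491]; p^0: [27.8208]
First column: [1, 10.3, 31.4103, 44.9491, 27.8208]. Sign changes = 0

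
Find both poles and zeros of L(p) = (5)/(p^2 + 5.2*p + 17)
Set denominator = 0: p^2 + 5.2*p + 17 = 0 → Poles: -2.6 + 3.2j, -2.6 - 3.2j
Numerator is a nonzero constant (5) → Zeros: none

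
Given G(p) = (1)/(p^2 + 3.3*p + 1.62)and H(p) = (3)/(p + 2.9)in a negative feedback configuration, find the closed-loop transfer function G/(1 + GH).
Closed-loop T = G/(1+GH).
Numerator: G_num * H_den = p + 2.9.
Denominator: G_den * H_den + G_num * H_num = (p^3 + 6.2*p^2 + 11.19*p + 4.698) + (3) = p^3 + 6.2*p^2 + 11.19*p + 7.698.
T(p) = (p + 2.9)/(p^3 + 6.2*p^2 + 11.19*p + 7.698)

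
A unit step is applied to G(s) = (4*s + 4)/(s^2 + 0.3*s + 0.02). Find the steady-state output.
FVT: lim_{t→∞} y(t) = lim_{s→0} s*Y(s) where Y(s) = G(s)/s.
= lim_{s→0} G(s) = G(0) = num(0)/den(0) = 4/0.02 = 200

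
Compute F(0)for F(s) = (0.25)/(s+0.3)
DC gain = F(0) = num(0)/den(0) = 0.25/0.3 = 0.8333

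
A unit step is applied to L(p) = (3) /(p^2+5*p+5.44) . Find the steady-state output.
FVT: lim_{t→∞} y(t) = lim_{p→0} p*Y(p) where Y(p) = L(p)/p.
= lim_{p→0} L(p) = L(0) = num(0)/den(0) = 3/5.44 = 0.5515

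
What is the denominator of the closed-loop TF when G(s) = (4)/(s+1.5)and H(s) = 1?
Characteristic poly = G_den * H_den + G_num * H_num = (s + 1.5) + (4) = s + 5.5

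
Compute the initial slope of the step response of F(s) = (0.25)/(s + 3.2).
IVT: y'(0⁺) = lim_{s→∞} s²·Y(s) = lim_{s→∞} s·F(s).
deg(num) = 0, deg(den) = 1, relative degree = 1, so s·F(s) → (leading num)/(leading den) = 0.25/1 = 0.25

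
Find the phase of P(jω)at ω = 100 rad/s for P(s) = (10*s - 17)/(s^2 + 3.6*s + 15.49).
Substitute s = j*100: P(j100) = 0.00530692 - 0.0999638j.
∠P(j100) = atan2(Im, Re) = atan2(-0.0999638, 0.00530692) = -86.96°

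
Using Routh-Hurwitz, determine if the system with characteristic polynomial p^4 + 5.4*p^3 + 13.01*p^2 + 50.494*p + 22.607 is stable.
Routh array:
p^4: [1, 13.01, 22.607]; p^3: [5.4, 50.494]; p^2: [3.65926, 22.607]; p^1: [17.1327]; p^0: [22.607]
First column: [1, 5.4, 3.65926, 17.1327, 22.607]. Sign changes = 0.
Yes, stable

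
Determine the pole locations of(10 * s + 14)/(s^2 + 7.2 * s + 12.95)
Set denominator = 0: s^2 + 7.2*s + 12.95 = (s + 3.7)(s + 3.5) = 0 → Poles: -3.5, -3.7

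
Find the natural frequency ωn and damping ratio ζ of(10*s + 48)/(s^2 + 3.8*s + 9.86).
Underdamped: complex pole -1.9 + 2.5j. ωn = |pole| = 3.14, ζ = -Re(pole)/ωn = 0.6051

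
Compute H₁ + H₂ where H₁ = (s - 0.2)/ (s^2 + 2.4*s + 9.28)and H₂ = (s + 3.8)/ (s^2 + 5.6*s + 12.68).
Parallel: H = H₁ + H₂ = (n₁·d₂ + n₂·d₁)/(d₁·d₂).
n₁·d₂ = s^3 + 5.4*s^2 + 11.56*s - 2.536. n₂·d₁ = s^3 + 6.2*s^2 + 18.4*s + 35.264. Sum = 2*s^3 + 11.6*s^2 + 29.96*s + 32.728. d₁·d₂ = s^4 + 8*s^3 + 35.4*s^2 + 82.4*s + 117.6704.
H(s) = (2*s^3 + 11.6*s^2 + 29.96*s + 32.728)/(s^4 + 8*s^3 + 35.4*s^2 + 82.4*s + 117.6704)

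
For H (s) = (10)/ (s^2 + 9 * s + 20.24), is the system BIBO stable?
Denominator: s^2 + 9*s + 20.24 = (s + 4.4)(s + 4.6). Poles: -4.4, -4.6. All Re(p)<0: Yes (stable)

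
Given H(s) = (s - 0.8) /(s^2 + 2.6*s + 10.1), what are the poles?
Set denominator = 0: s^2 + 2.6*s + 10.1 = 0 → Poles: -1.3 + 2.9j, -1.3 - 2.9j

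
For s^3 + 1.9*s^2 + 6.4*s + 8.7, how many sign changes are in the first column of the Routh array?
Routh array:
s^3: [1, 6.4]; s^2: [1.9, 8.7]; s^1: [1.82105]; s^0: [8.7]
First column: [1, 1.9, 1.82105, 8.7]. Sign changes = 0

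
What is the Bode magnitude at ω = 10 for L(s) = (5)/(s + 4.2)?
Substitute s = j*10: L(j10) = 0.178511 - 0.425026j.
|L(j10)| = sqrt(Re² + Im²) = 0.461.
20*log₁₀(0.461) = -6.73 dB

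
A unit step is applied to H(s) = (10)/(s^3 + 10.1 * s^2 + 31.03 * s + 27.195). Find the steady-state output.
FVT: lim_{t→∞} y(t) = lim_{s→0} s*Y(s) where Y(s) = H(s)/s.
= lim_{s→0} H(s) = H(0) = num(0)/den(0) = 10/27.195 = 0.3677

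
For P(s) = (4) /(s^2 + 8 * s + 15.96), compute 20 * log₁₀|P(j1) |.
Substitute s = j*1: P(j1) = 0.207921 - 0.111188j.
|P(j1)| = sqrt(Re² + Im²) = 0.2358.
20*log₁₀(0.2358) = -12.55 dB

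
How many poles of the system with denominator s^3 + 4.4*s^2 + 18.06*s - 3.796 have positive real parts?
s^3 + 4.4*s^2 + 18.06*s - 3.796 = (s - 0.2)(s^2 + 4.6*s + 18.98). Poles: -2.3 + 3.7j, -2.3 - 3.7j, 0.2. RHP poles (Re>0): 1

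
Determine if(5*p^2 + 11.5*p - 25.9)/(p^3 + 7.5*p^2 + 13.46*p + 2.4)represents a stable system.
Denominator: p^3 + 7.5*p^2 + 13.46*p + 2.4 = (p + 2.5)(p + 0.2)(p + 4.8). Poles: -0.2, -2.5, -4.8. All Re(p)<0: Yes (stable)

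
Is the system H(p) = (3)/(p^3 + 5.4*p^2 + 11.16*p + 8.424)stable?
Denominator: p^3 + 5.4*p^2 + 11.16*p + 8.424 = (p + 1.8)(p^2 + 3.6*p + 4.68). Poles: -1.8, -1.8 + 1.2j, -1.8 - 1.2j. All Re(p)<0: Yes (stable)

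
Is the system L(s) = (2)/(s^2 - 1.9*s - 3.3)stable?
Denominator: s^2 - 1.9*s - 3.3 = (s - 3)(s + 1.1). Poles: -1.1, 3. All Re(p)<0: No (unstable)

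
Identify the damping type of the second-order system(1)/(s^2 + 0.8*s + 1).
Standard form: ωn²/(s²+2ζωn·s+ωn²) gives ωn=1, ζ=0.4.
Underdamped (ζ = 0.4 < 1)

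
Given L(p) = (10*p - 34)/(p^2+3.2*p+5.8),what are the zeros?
Set numerator = 0: 10*p - 34 = 0 → Zeros: 3.4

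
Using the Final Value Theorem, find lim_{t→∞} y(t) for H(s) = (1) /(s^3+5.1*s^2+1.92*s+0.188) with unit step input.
FVT: lim_{t→∞} y(t) = lim_{s→0} s*Y(s) where Y(s) = H(s)/s.
= lim_{s→0} H(s) = H(0) = num(0)/den(0) = 1/0.188 = 5.319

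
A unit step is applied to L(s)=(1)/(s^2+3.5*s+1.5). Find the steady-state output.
FVT: lim_{t→∞} y(t) = lim_{s→0} s*Y(s) where Y(s) = L(s)/s.
= lim_{s→0} L(s) = L(0) = num(0)/den(0) = 1/1.5 = 0.6667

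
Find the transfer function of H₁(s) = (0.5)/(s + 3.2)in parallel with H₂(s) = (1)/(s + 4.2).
Parallel: H = H₁ + H₂ = (n₁·d₂ + n₂·d₁)/(d₁·d₂).
n₁·d₂ = 0.5*s + 2.1. n₂·d₁ = s + 3.2. Sum = 1.5*s + 5.3. d₁·d₂ = s^2 + 7.4*s + 13.44.
H(s) = (1.5*s + 5.3)/(s^2 + 7.4*s + 13.44)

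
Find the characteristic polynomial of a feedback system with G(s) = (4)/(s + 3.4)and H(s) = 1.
Characteristic poly = G_den * H_den + G_num * H_num = (s + 3.4) + (4) = s + 7.4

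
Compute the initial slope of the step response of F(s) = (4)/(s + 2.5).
IVT: y'(0⁺) = lim_{s→∞} s²·Y(s) = lim_{s→∞} s·F(s).
deg(num) = 0, deg(den) = 1, relative degree = 1, so s·F(s) → (leading num)/(leading den) = 4/1 = 4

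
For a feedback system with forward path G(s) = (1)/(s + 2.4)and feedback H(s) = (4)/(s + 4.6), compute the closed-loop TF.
Closed-loop T = G/(1+GH).
Numerator: G_num * H_den = s + 4.6.
Denominator: G_den * H_den + G_num * H_num = (s^2 + 7*s + 11.04) + (4) = s^2 + 7*s + 15.04.
T(s) = (s + 4.6)/(s^2 + 7*s + 15.04)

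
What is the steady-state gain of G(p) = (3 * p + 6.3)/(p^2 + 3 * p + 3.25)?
DC gain = G(0) = num(0)/den(0) = 6.3/3.25 = 1.938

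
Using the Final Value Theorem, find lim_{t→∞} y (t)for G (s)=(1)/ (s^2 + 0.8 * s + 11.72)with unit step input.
FVT: lim_{t→∞} y(t) = lim_{s→0} s*Y(s) where Y(s) = G(s)/s.
= lim_{s→0} G(s) = G(0) = num(0)/den(0) = 1/11.72 = 0.08532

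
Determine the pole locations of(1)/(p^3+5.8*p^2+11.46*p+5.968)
Set denominator = 0: p^3 + 5.8*p^2 + 11.46*p + 5.968 = (p + 0.8)(p^2 + 5*p + 7.46) = 0 → Poles: -0.8, -2.5 + 1.1j, -2.5 - 1.1j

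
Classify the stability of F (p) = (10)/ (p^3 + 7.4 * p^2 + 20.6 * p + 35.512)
Denominator: p^3 + 7.4*p^2 + 20.6*p + 35.512 = (p + 4.6)(p^2 + 2.8*p + 7.72). Poles: -1.4 + 2.4j, -1.4 - 2.4j, -4.6. Stable (all poles in LHP)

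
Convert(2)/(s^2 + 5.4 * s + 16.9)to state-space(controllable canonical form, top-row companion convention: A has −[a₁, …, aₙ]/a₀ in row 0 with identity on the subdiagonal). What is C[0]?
Reachable canonical form: C = numerator coefficients (right-aligned, zero-padded to length n).
num = 2, C = [[0, 2]].
C[0] = 0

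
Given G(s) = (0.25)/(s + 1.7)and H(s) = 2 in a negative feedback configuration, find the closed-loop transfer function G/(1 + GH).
Closed-loop T = G/(1+GH).
Numerator: G_num * H_den = 0.25.
Denominator: G_den * H_den + G_num * H_num = (s + 1.7) + (0.5) = s + 2.2.
T(s) = (0.25)/(s + 2.2)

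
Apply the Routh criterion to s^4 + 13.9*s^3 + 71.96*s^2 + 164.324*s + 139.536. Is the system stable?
Routh array:
s^4: [1, 71.96, 139.536]; s^3: [13.9, 164.324]; s^2: [60.1381, 139.536]; s^1: [132.072]; s^0: [139.536]
First column: [1, 13.9, 60.1381, 132.072, 139.536]. Sign changes = 0.
Yes, stable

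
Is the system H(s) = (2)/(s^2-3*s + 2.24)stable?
Denominator: s^2 - 3*s + 2.24 = (s - 1.4)(s - 1.6). Poles: 1.4, 1.6. All Re(p)<0: No (unstable)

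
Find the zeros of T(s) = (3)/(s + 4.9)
Numerator is a nonzero constant (3) → Zeros: none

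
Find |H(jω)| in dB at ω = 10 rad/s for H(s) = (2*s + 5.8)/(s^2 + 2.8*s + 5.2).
Substitute s = j*10: H(j10) = 0.00103981 - 0.210663j.
|H(j10)| = sqrt(Re² + Im²) = 0.2107.
20*log₁₀(0.2107) = -13.53 dB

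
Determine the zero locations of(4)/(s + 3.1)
Numerator is a nonzero constant (4) → Zeros: none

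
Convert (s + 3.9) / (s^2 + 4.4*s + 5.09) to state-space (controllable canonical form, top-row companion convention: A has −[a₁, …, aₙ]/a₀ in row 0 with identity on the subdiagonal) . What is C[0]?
Reachable canonical form: C = numerator coefficients (right-aligned, zero-padded to length n).
num = s + 3.9, C = [[1, 3.9]].
C[0] = 1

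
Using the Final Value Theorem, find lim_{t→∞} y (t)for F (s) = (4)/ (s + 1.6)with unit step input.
FVT: lim_{t→∞} y(t) = lim_{s→0} s*Y(s) where Y(s) = F(s)/s.
= lim_{s→0} F(s) = F(0) = num(0)/den(0) = 4/1.6 = 2.5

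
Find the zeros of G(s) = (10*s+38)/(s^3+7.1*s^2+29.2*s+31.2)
Set numerator = 0: 10*s + 38 = 0 → Zeros: -3.8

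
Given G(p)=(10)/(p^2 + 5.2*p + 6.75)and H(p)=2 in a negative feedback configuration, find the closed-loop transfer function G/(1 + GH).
Closed-loop T = G/(1+GH).
Numerator: G_num * H_den = 10.
Denominator: G_den * H_den + G_num * H_num = (p^2 + 5.2*p + 6.75) + (20) = p^2 + 5.2*p + 26.75.
T(p) = (10)/(p^2 + 5.2*p + 26.75)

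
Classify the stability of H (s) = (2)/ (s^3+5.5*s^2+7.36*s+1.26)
Denominator: s^3 + 5.5*s^2 + 7.36*s + 1.26 = (s + 0.2)(s + 3.5)(s + 1.8). Poles: -0.2, -1.8, -3.5. Stable (all poles in LHP)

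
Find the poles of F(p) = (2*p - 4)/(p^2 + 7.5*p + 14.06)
Set denominator = 0: p^2 + 7.5*p + 14.06 = (p + 3.7)(p + 3.8) = 0 → Poles: -3.7, -3.8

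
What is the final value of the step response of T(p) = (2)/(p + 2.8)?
FVT: lim_{t→∞} y(t) = lim_{p→0} p*Y(p) where Y(p) = T(p)/p.
= lim_{p→0} T(p) = T(0) = num(0)/den(0) = 2/2.8 = 0.7143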